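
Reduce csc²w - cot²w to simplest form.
csc²w - cot²w = 1 (using Pythagorean identity)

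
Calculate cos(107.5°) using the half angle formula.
cos(107.5°) = -√((1 + cos 215°)/2) = -0.3007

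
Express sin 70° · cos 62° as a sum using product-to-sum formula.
sin 70° cos 62° = (1/2)[sin(70°+62°) + sin(70°-62°)]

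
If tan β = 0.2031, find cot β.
cot β = 1/tan β = 4.924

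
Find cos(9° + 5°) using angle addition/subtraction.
cos(9° + 5°) = cos 9° cos 5° - sin 9° sin 5° = 0.9703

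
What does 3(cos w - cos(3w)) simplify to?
3(cos w - cos(3w)) = 3(2 sin(2w) sin w) (using Sum-to-product)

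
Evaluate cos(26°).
cos(26°) = 0.8988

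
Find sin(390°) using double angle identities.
sin(390°) = 2 sin 195° cos 195° = 1/2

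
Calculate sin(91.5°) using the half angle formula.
sin(91.5°) = √((1 - cos 183°)/2) = 0.9997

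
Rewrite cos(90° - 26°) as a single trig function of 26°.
cos(90° - 26°) = sin(26°)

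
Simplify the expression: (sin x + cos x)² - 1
(sin x + cos x)² - 1 = sin(2x) (using Pythagorean + double angle)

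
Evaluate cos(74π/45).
cos(74π/45) = 0.4384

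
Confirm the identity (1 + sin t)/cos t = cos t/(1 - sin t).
LHS = (1 + sin t)(1 - sin t) / (cos t(1 - sin t)) = (1 - sin²t) / (cos t(1 - sin t)) = cos²t / (cos t(1 - sin t)) = cos t/(1 - sin t) = RHS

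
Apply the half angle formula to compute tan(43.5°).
tan(43.5°) = sin 87° / (1 + cos 87°) = 0.949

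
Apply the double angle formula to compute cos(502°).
cos(502°) = cos²251° - sin²251° = -0.788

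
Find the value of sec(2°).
sec(2°) = 1.001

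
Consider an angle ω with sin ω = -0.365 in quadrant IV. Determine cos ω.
cos ω = √(1 - sin²ω) = 0.931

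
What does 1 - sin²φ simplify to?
1 - sin²φ = cos²φ (using Pythagorean identity)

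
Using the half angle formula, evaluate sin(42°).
sin(42°) = √((1 - cos 84°)/2) = 0.6691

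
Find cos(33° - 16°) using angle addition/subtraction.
cos(33° - 16°) = cos 33° cos 16° + sin 33° sin 16° = 0.9563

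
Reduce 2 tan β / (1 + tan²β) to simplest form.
2 tan β / (1 + tan²β) = sin(2β) (using Double angle)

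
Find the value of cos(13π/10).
cos(13π/10) = -0.5878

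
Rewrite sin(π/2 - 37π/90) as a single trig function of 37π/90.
sin(π/2 - 37π/90) = cos(37π/90)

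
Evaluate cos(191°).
cos(191°) = -0.9816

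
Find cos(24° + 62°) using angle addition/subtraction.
cos(24° + 62°) = cos 24° cos 62° - sin 24° sin 62° = 0.06976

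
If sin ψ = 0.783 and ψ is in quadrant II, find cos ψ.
cos ψ = -0.622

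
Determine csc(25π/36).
csc(25π/36) = 1.221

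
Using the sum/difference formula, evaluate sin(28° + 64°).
sin(28° + 64°) = sin 28° cos 64° + cos 28° sin 64° = 0.9994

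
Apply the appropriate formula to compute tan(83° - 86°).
tan(83° - 86°) = (tan 83° - tan 86°)/(1 + tan 83° tan 86°) = -0.05241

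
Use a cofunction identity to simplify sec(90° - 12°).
sec(90° - 12°) = csc(12°)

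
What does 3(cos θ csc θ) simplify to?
3(cos θ csc θ) = 3(cot θ) (using Reciprocal + quotient)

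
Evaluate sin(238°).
sin(238°) = -0.848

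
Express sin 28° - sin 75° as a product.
sin 28° - sin 75° = 2 cos(51.5°) sin(-23.5°)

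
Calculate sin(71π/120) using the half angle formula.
sin(71π/120) = √((1 - cos 71π/60)/2) = 0.9588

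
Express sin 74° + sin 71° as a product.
sin 74° + sin 71° = 2 sin(72.5°) cos(1.5°)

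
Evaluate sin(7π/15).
sin(7π/15) = 0.9945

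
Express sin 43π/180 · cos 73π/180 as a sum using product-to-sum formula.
sin 43π/180 cos 73π/180 = (1/2)[sin(43π/180+73π/180) + sin(43π/180-73π/180)]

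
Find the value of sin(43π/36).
sin(43π/36) = -0.5736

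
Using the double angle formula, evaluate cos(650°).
cos(650°) = cos²325° - sin²325° = 0.342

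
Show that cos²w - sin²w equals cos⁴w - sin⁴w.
RHS = (cos²w - sin²w)(cos²w + sin²w) = (cos²w - sin²w) · 1 = cos²w - sin²w = LHS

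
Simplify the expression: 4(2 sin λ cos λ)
4(2 sin λ cos λ) = 4(sin(2λ)) (using Double angle)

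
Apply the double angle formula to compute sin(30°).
sin(30°) = 2 sin 15° cos 15° = 1/2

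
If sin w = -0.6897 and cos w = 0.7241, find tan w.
tan w = sin w / cos w = -0.9525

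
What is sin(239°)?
sin(239°) = -0.8572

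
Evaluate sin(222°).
sin(222°) = -0.6691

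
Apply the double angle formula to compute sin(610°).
sin(610°) = 2 sin 305° cos 305° = -0.9397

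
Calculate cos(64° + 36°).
cos(64° + 36°) = cos 64° cos 36° - sin 64° sin 36° = -0.1736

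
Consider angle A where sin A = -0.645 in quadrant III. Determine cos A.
cos A = ±√(1 - sin²A) = -0.7642 (negative in QIII)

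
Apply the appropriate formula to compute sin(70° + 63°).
sin(70° + 63°) = sin 70° cos 63° + cos 70° sin 63° = 0.7314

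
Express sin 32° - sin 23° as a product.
sin 32° - sin 23° = 2 cos(27.5°) sin(4.5°)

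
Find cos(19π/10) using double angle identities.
cos(19π/10) = cos²19π/20 - sin²19π/20 = 0.9511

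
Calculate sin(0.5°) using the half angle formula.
sin(0.5°) = √((1 - cos 1°)/2) = 0.008727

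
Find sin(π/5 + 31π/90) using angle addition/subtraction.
sin(π/5 + 31π/90) = sin π/5 cos 31π/90 + cos π/5 sin 31π/90 = 0.9903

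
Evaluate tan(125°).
tan(125°) = -1.428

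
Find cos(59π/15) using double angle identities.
cos(59π/15) = cos²59π/30 - sin²59π/30 = 0.9781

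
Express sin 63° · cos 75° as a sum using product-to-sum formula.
sin 63° cos 75° = (1/2)[sin(63°+75°) + sin(63°-75°)]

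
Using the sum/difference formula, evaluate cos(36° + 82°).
cos(36° + 82°) = cos 36° cos 82° - sin 36° sin 82° = -0.4695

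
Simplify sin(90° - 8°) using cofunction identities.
sin(90° - 8°) = cos(8°)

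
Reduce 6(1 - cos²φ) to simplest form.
6(1 - cos²φ) = 6(sin²φ) (using Pythagorean identity)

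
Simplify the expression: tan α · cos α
tan α · cos α = sin α (using Quotient identity)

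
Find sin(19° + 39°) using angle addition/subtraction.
sin(19° + 39°) = sin 19° cos 39° + cos 19° sin 39° = 0.848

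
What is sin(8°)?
sin(8°) = 0.1392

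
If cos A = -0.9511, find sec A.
sec A = 1/cos A = -1.051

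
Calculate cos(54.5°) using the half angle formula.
cos(54.5°) = √((1 + cos 109°)/2) = 0.5807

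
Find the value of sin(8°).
sin(8°) = 0.1392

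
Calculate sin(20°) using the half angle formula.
sin(20°) = √((1 - cos 40°)/2) = 0.342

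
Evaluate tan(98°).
tan(98°) = -7.115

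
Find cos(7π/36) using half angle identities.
cos(7π/36) = √((1 + cos 7π/18)/2) = 0.8192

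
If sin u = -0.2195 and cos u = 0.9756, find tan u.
tan u = sin u / cos u = -0.225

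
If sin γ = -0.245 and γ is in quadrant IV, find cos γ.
cos γ = 0.9695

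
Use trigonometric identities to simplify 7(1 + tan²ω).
7(1 + tan²ω) = 7(sec²ω) (using Pythagorean identity)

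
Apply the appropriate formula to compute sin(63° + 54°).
sin(63° + 54°) = sin 63° cos 54° + cos 63° sin 54° = 0.891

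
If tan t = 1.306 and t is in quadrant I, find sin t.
sin t = 0.794 (using tan²t + 1 = sec²t)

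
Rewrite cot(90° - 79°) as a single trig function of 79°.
cot(90° - 79°) = tan(79°)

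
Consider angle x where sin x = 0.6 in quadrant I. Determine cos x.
cos x = √(1 - sin²x) = 0.8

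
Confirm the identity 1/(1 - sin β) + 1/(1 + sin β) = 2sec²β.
LHS = [(1 + sin β) + (1 - sin β)] / [(1 - sin β)(1 + sin β)] = 2/(1 - sin²β) = 2/cos²β = 2sec²β = RHS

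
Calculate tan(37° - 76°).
tan(37° - 76°) = (tan 37° - tan 76°)/(1 + tan 37° tan 76°) = -0.8098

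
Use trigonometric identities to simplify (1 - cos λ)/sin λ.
(1 - cos λ)/sin λ = tan(λ/2) (using Half angle)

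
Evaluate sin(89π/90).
sin(89π/90) = 0.0349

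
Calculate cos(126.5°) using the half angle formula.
cos(126.5°) = -√((1 + cos 253°)/2) = -0.5948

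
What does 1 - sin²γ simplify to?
1 - sin²γ = cos²γ (using Pythagorean identity)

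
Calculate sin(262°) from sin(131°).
sin(262°) = 2 sin 131° cos 131° = -0.9903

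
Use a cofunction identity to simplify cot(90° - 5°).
cot(90° - 5°) = tan(5°)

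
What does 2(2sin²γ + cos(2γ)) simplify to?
2(2sin²γ + cos(2γ)) = 2 (using Double angle)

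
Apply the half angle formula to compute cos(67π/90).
cos(67π/90) = -√((1 + cos 67π/45)/2) = -0.6947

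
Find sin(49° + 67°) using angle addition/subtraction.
sin(49° + 67°) = sin 49° cos 67° + cos 49° sin 67° = 0.8988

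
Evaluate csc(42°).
csc(42°) = 1.494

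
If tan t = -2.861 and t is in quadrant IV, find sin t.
sin t = -0.944 (using tan²t + 1 = sec²t)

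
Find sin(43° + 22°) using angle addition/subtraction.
sin(43° + 22°) = sin 43° cos 22° + cos 43° sin 22° = 0.9063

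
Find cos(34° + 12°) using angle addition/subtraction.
cos(34° + 12°) = cos 34° cos 12° - sin 34° sin 12° = 0.6947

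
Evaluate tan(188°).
tan(188°) = 0.1405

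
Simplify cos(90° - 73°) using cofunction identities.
cos(90° - 73°) = sin(73°)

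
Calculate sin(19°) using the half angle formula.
sin(19°) = √((1 - cos 38°)/2) = 0.3256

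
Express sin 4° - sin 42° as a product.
sin 4° - sin 42° = 2 cos(23°) sin(-19°)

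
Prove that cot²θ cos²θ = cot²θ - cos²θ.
RHS = cos²θ/sin²θ - cos²θ = cos²θ(1/sin²θ - 1) = cos²θ · (1 - sin²θ)/sin²θ = cos²θ · cos²θ/sin²θ = cos²θ · cot²θ = LHS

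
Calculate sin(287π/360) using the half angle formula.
sin(287π/360) = √((1 - cos 287π/180)/2) = 0.5948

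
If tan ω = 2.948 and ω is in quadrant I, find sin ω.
sin ω = 0.947 (using tan²ω + 1 = sec²ω)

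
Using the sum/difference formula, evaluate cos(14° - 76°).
cos(14° - 76°) = cos 14° cos 76° + sin 14° sin 76° = 0.4695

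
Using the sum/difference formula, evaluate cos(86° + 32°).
cos(86° + 32°) = cos 86° cos 32° - sin 86° sin 32° = -0.4695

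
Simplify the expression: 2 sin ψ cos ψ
2 sin ψ cos ψ = sin(2ψ) (using Double angle)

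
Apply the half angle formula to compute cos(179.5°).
cos(179.5°) = -√((1 + cos 359°)/2) = -1.0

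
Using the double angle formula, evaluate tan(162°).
tan(162°) = 2 tan 81° / (1 - tan²81°) = -0.3249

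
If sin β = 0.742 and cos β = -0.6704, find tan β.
tan β = sin β / cos β = -1.107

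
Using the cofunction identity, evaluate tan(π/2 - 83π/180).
tan(π/2 - 83π/180) = cot(83π/180) = 0.1228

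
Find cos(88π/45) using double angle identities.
cos(88π/45) = cos²44π/45 - sin²44π/45 = 0.9903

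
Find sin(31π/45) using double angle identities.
sin(31π/45) = 2 sin 31π/90 cos 31π/90 = 0.829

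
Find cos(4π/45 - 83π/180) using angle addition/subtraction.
cos(4π/45 - 83π/180) = cos 4π/45 cos 83π/180 + sin 4π/45 sin 83π/180 = 0.3907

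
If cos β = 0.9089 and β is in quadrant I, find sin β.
sin β = 0.417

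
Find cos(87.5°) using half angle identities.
cos(87.5°) = √((1 + cos 175°)/2) = 0.04362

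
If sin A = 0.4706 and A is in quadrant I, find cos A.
cos A = 0.8823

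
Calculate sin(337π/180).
sin(337π/180) = -0.3907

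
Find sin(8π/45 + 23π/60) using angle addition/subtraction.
sin(8π/45 + 23π/60) = sin 8π/45 cos 23π/60 + cos 8π/45 sin 23π/60 = 0.9816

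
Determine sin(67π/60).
sin(67π/60) = -0.3584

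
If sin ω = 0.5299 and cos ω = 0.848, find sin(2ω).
sin(2ω) = 2 sin ω cos ω = 0.8987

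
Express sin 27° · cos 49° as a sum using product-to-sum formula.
sin 27° cos 49° = (1/2)[sin(27°+49°) + sin(27°-49°)]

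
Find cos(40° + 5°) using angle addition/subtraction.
cos(40° + 5°) = cos 40° cos 5° - sin 40° sin 5° = √2/2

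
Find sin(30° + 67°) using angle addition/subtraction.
sin(30° + 67°) = sin 30° cos 67° + cos 30° sin 67° = 0.9925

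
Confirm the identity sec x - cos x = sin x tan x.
LHS = 1/cos x - cos x = (1 - cos²x)/cos x = sin²x/cos x = sin x · (sin x/cos x) = sin x tan x = RHS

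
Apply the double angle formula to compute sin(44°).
sin(44°) = 2 sin 22° cos 22° = 0.6947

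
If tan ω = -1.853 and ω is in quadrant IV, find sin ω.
sin ω = -0.88 (using tan²ω + 1 = sec²ω)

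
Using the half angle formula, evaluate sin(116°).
sin(116°) = √((1 - cos 232°)/2) = 0.8988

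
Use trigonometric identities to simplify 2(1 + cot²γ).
2(1 + cot²γ) = 2(csc²γ) (using Pythagorean identity)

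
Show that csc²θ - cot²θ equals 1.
LHS = 1/sin²θ - cos²θ/sin²θ = (1 - cos²θ)/sin²θ = sin²θ/sin²θ = 1 = RHS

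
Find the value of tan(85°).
tan(85°) = 11.43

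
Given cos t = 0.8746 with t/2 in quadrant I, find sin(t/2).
sin(t/2) = ±√((1 - cos t)/2); positive since t/2 ∈ QI, so sin(t/2) = 0.2504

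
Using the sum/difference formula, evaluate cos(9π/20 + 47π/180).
cos(9π/20 + 47π/180) = cos 9π/20 cos 47π/180 - sin 9π/20 sin 47π/180 = -0.6157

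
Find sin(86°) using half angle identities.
sin(86°) = √((1 - cos 172°)/2) = 0.9976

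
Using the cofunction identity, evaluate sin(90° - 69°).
sin(90° - 69°) = cos(69°) = 0.3584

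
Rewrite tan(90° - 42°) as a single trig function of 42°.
tan(90° - 42°) = cot(42°)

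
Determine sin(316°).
sin(316°) = -0.6947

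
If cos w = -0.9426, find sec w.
sec w = 1/cos w = -1.061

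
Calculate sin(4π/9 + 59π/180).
sin(4π/9 + 59π/180) = sin 4π/9 cos 59π/180 + cos 4π/9 sin 59π/180 = 0.6561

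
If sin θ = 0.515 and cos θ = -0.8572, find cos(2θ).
cos(2θ) = cos²θ - sin²θ = 0.4696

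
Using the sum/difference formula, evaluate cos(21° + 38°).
cos(21° + 38°) = cos 21° cos 38° - sin 21° sin 38° = 0.515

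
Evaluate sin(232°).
sin(232°) = -0.788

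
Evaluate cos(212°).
cos(212°) = -0.848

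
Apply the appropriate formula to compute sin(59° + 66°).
sin(59° + 66°) = sin 59° cos 66° + cos 59° sin 66° = 0.8192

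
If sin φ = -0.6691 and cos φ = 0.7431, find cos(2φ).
cos(2φ) = cos²φ - sin²φ = 0.1045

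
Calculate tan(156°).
tan(156°) = -0.4452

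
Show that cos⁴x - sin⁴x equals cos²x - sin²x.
LHS = (cos²x - sin²x)(cos²x + sin²x) = (cos²x - sin²x) · 1 = cos²x - sin²x = RHS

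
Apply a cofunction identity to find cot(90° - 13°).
cot(90° - 13°) = tan(13°) = 0.2309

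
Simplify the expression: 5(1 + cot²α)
5(1 + cot²α) = 5(csc²α) (using Pythagorean identity)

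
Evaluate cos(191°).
cos(191°) = -0.9816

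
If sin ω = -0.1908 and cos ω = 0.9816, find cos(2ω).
cos(2ω) = cos²ω - sin²ω = 0.9271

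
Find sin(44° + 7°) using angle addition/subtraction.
sin(44° + 7°) = sin 44° cos 7° + cos 44° sin 7° = 0.7771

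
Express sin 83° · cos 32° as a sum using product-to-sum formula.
sin 83° cos 32° = (1/2)[sin(83°+32°) + sin(83°-32°)]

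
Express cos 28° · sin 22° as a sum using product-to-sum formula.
cos 28° sin 22° = (1/2)[sin(28°+22°) - sin(28°-22°)]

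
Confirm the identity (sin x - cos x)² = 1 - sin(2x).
LHS = sin²x - 2 sin x cos x + cos²x = (sin²x + cos²x) - 2 sin x cos x = 1 - sin(2x) = RHS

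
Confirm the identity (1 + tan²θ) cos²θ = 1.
LHS = sec²θ · cos²θ = (1/cos²θ) · cos²θ = 1 = RHS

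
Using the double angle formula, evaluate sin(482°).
sin(482°) = 2 sin 241° cos 241° = 0.848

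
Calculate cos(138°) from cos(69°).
cos(138°) = cos²69° - sin²69° = -0.7431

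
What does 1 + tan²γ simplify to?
1 + tan²γ = sec²γ (using Pythagorean identity)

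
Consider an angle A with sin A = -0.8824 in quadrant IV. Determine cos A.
cos A = √(1 - sin²A) = 0.4705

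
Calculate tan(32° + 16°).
tan(32° + 16°) = (tan 32° + tan 16°)/(1 - tan 32° tan 16°) = 1.111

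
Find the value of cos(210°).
cos(210°) = -√3/2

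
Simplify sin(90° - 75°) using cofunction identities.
sin(90° - 75°) = cos(75°)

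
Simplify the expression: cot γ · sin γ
cot γ · sin γ = cos γ (using Quotient identity)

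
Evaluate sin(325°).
sin(325°) = -0.5736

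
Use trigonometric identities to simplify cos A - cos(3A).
cos A - cos(3A) = 2 sin(2A) sin A (using Sum-to-product)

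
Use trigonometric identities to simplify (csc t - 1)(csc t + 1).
(csc t - 1)(csc t + 1) = cot²t (using Diff. of squares)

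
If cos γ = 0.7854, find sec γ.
sec γ = 1/cos γ = 1.273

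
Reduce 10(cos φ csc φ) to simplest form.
10(cos φ csc φ) = 10(cot φ) (using Reciprocal + quotient)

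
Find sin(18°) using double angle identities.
sin(18°) = 2 sin 9° cos 9° = 0.309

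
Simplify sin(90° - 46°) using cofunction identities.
sin(90° - 46°) = cos(46°)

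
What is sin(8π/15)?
sin(8π/15) = 0.9945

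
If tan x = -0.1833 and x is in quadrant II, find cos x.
cos x = -0.9836 (using tan²x + 1 = sec²x)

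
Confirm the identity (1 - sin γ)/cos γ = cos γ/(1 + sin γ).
LHS = (1 - sin γ)(1 + sin γ) / (cos γ(1 + sin γ)) = (1 - sin²γ) / (cos γ(1 + sin γ)) = cos²γ / (cos γ(1 + sin γ)) = cos γ/(1 + sin γ) = RHS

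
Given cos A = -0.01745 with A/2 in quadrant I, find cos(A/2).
cos(A/2) = ±√((1 + cos A)/2); positive since A/2 ∈ QI, so cos(A/2) = 0.7009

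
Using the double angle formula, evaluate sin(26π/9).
sin(26π/9) = 2 sin 13π/9 cos 13π/9 = 0.342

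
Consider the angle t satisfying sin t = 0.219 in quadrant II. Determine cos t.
cos t = ±√(1 - sin²t) = -0.9757 (negative in QII)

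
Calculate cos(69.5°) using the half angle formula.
cos(69.5°) = √((1 + cos 139°)/2) = 0.3502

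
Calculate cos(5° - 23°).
cos(5° - 23°) = cos 5° cos 23° + sin 5° sin 23° = 0.9511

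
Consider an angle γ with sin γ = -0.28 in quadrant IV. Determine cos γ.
cos γ = √(1 - sin²γ) = 0.96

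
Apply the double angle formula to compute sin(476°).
sin(476°) = 2 sin 238° cos 238° = 0.8988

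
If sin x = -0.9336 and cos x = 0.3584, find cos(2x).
cos(2x) = cos²x - sin²x = -0.7432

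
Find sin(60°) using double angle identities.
sin(60°) = 2 sin 30° cos 30° = √3/2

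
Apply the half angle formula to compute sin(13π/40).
sin(13π/40) = √((1 - cos 13π/20)/2) = 0.8526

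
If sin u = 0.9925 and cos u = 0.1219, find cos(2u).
cos(2u) = cos²u - sin²u = -0.9702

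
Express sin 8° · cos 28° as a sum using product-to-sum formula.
sin 8° cos 28° = (1/2)[sin(8°+28°) + sin(8°-28°)]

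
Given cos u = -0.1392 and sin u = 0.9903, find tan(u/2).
tan(u/2) = sin u / (1 + cos u) = 1.15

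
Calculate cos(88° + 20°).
cos(88° + 20°) = cos 88° cos 20° - sin 88° sin 20° = -0.309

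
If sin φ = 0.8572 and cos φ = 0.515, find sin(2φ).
sin(2φ) = 2 sin φ cos φ = 0.8829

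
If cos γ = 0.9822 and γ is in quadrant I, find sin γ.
sin γ = 0.1878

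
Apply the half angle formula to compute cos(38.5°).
cos(38.5°) = √((1 + cos 77°)/2) = 0.7826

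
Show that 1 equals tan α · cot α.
RHS = (sin α/cos α) · (cos α/sin α) = 1 = LHS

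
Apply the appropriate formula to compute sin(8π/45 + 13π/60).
sin(8π/45 + 13π/60) = sin 8π/45 cos 13π/60 + cos 8π/45 sin 13π/60 = 0.9455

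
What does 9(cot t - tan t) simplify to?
9(cot t - tan t) = 9(2 cot(2t)) (using Double angle)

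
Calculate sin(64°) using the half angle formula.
sin(64°) = √((1 - cos 128°)/2) = 0.8988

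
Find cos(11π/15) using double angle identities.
cos(11π/15) = cos²11π/30 - sin²11π/30 = -0.6691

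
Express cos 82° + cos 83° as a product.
cos 82° + cos 83° = 2 cos(82.5°) cos(-0.5°)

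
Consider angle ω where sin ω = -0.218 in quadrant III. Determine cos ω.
cos ω = ±√(1 - sin²ω) = -0.9759 (negative in QIII)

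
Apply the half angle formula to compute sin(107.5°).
sin(107.5°) = √((1 - cos 215°)/2) = 0.9537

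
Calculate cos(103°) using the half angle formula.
cos(103°) = -√((1 + cos 206°)/2) = -0.225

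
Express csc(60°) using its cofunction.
csc(60°) = sec(90° - 60°) = sec(30°)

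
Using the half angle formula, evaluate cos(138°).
cos(138°) = -√((1 + cos 276°)/2) = -0.7431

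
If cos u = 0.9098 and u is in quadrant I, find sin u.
sin u = 0.415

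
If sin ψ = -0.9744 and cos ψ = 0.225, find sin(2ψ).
sin(2ψ) = 2 sin ψ cos ψ = -0.4385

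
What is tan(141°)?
tan(141°) = -0.8098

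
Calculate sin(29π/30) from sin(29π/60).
sin(29π/30) = 2 sin 29π/60 cos 29π/60 = 0.1045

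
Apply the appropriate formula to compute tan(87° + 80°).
tan(87° + 80°) = (tan 87° + tan 80°)/(1 - tan 87° tan 80°) = -0.2309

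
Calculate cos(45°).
cos(45°) = √2/2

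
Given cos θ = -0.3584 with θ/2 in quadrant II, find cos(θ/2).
cos(θ/2) = ±√((1 + cos θ)/2); negative since θ/2 ∈ QII, so cos(θ/2) = -0.5664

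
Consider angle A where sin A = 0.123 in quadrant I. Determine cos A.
cos A = √(1 - sin²A) = 0.9924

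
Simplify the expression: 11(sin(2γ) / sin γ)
11(sin(2γ) / sin γ) = 11(2 cos γ) (using Double angle)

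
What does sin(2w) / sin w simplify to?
sin(2w) / sin w = 2 cos w (using Double angle)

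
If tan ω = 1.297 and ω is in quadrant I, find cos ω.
cos ω = 0.6106 (using tan²ω + 1 = sec²ω)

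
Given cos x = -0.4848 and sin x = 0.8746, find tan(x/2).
tan(x/2) = sin x / (1 + cos x) = 1.698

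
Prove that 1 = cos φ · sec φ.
RHS = cos φ · (1/cos φ) = 1 = LHS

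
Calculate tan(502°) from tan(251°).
tan(502°) = 2 tan 251° / (1 - tan²251°) = -0.7813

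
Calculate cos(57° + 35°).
cos(57° + 35°) = cos 57° cos 35° - sin 57° sin 35° = -0.0349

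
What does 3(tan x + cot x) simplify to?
3(tan x + cot x) = 3(sec x csc x) (using Quotient identities)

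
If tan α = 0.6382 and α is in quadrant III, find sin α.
sin α = -0.538 (using tan²α + 1 = sec²α)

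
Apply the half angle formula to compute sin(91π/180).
sin(91π/180) = √((1 - cos 91π/90)/2) = 0.9998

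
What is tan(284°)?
tan(284°) = -4.011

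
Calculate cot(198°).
cot(198°) = 3.078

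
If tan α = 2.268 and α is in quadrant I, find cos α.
cos α = 0.4034 (using tan²α + 1 = sec²α)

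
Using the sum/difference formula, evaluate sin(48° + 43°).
sin(48° + 43°) = sin 48° cos 43° + cos 48° sin 43° = 0.9998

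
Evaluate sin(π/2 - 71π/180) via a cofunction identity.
sin(π/2 - 71π/180) = cos(71π/180) = 0.3256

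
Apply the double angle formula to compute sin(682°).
sin(682°) = 2 sin 341° cos 341° = -0.6157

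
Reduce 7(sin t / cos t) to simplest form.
7(sin t / cos t) = 7(tan t) (using Quotient identity)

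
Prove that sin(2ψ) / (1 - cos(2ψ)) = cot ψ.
LHS = 2 sin ψ cos ψ / (2sin²ψ) = cos ψ/sin ψ = cot ψ = RHS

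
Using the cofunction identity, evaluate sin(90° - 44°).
sin(90° - 44°) = cos(44°) = 0.7193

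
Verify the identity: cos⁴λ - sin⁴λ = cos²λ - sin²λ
LHS = (cos²λ - sin²λ)(cos²λ + sin²λ) = (cos²λ - sin²λ) · 1 = cos²λ - sin²λ = RHS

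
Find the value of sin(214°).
sin(214°) = -0.5592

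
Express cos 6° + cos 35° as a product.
cos 6° + cos 35° = 2 cos(20.5°) cos(-14.5°)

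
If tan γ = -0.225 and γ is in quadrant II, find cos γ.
cos γ = -0.9756 (using tan²γ + 1 = sec²γ)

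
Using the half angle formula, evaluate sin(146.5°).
sin(146.5°) = √((1 - cos 293°)/2) = 0.5519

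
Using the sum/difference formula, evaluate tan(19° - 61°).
tan(19° - 61°) = (tan 19° - tan 61°)/(1 + tan 19° tan 61°) = -0.9004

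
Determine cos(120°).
cos(120°) = -1/2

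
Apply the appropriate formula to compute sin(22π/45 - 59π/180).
sin(22π/45 - 59π/180) = sin 22π/45 cos 59π/180 - cos 22π/45 sin 59π/180 = 0.4848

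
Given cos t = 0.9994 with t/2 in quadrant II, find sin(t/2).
sin(t/2) = ±√((1 - cos t)/2); positive since t/2 ∈ QII, so sin(t/2) = 0.01732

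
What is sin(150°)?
sin(150°) = 1/2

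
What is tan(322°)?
tan(322°) = -0.7813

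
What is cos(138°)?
cos(138°) = -0.7431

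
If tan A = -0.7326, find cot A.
cot A = 1/tan A = -1.365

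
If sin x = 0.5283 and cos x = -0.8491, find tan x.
tan x = sin x / cos x = -0.6222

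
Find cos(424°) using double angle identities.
cos(424°) = cos²212° - sin²212° = 0.4384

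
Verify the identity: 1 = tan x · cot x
RHS = (sin x/cos x) · (cos x/sin x) = 1 = LHS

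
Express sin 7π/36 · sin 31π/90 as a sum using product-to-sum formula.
sin 7π/36 sin 31π/90 = (1/2)[cos(7π/36-31π/90) - cos(7π/36+31π/90)]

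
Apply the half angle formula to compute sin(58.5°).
sin(58.5°) = √((1 - cos 117°)/2) = 0.8526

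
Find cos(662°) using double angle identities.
cos(662°) = cos²331° - sin²331° = 0.5299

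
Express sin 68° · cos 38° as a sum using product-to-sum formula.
sin 68° cos 38° = (1/2)[sin(68°+38°) + sin(68°-38°)]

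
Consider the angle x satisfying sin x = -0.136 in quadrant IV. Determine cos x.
cos x = √(1 - sin²x) = 0.9907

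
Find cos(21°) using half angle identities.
cos(21°) = √((1 + cos 42°)/2) = 0.9336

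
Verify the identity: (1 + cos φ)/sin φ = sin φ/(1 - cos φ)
RHS = sin φ(1 + cos φ) / ((1 - cos φ)(1 + cos φ)) = sin φ(1 + cos φ) / (1 - cos²φ) = sin φ(1 + cos φ) / sin²φ = (1 + cos φ)/sin φ = LHS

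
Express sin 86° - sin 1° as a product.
sin 86° - sin 1° = 2 cos(43.5°) sin(42.5°)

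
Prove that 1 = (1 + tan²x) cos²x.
RHS = sec²x · cos²x = (1/cos²x) · cos²x = 1 = LHS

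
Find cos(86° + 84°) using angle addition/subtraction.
cos(86° + 84°) = cos 86° cos 84° - sin 86° sin 84° = -0.9848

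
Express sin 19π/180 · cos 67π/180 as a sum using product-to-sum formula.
sin 19π/180 cos 67π/180 = (1/2)[sin(19π/180+67π/180) + sin(19π/180-67π/180)]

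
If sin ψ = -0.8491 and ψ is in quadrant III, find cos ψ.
cos ψ = -0.5282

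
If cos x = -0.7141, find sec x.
sec x = 1/cos x = -1.4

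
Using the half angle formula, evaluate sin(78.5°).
sin(78.5°) = √((1 - cos 157°)/2) = 0.9799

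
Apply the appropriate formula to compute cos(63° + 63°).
cos(63° + 63°) = cos 63° cos 63° - sin 63° sin 63° = -0.5878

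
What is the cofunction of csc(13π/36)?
csc(13π/36) = sec(π/2 - 13π/36) = sec(5π/36)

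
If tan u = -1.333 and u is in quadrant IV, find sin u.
sin u = -0.7999 (using tan²u + 1 = sec²u)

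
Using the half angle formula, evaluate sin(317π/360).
sin(317π/360) = √((1 - cos 317π/180)/2) = 0.3665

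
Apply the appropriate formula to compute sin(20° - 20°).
sin(20° - 20°) = sin 20° cos 20° - cos 20° sin 20° = 0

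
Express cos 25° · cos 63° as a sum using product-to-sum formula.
cos 25° cos 63° = (1/2)[cos(25°-63°) + cos(25°+63°)]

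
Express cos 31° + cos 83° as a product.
cos 31° + cos 83° = 2 cos(57°) cos(-26°)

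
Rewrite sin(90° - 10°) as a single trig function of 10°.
sin(90° - 10°) = cos(10°)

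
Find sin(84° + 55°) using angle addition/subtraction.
sin(84° + 55°) = sin 84° cos 55° + cos 84° sin 55° = 0.6561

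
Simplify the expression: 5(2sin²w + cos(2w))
5(2sin²w + cos(2w)) = 5 (using Double angle)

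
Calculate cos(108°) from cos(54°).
cos(108°) = cos²54° - sin²54° = -0.309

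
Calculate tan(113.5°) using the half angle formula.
tan(113.5°) = sin 227° / (1 + cos 227°) = -2.3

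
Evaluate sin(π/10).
sin(π/10) = 0.309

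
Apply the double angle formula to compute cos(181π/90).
cos(181π/90) = cos²181π/180 - sin²181π/180 = 0.9994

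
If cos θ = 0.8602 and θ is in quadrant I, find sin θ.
sin θ = 0.51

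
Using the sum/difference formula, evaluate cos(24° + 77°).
cos(24° + 77°) = cos 24° cos 77° - sin 24° sin 77° = -0.1908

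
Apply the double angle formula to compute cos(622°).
cos(622°) = 1 - 2sin²311° = -0.1392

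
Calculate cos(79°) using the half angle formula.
cos(79°) = √((1 + cos 158°)/2) = 0.1908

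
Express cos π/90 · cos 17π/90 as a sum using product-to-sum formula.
cos π/90 cos 17π/90 = (1/2)[cos(π/90-17π/90) + cos(π/90+17π/90)]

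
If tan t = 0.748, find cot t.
cot t = 1/tan t = 1.337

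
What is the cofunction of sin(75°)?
sin(75°) = cos(90° - 75°) = cos(15°)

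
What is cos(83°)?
cos(83°) = 0.1219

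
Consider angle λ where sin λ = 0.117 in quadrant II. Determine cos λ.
cos λ = ±√(1 - sin²λ) = -0.9931 (negative in QII)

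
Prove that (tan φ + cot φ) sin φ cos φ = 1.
LHS = (sin φ/cos φ + cos φ/sin φ) sin φ cos φ = ((sin²φ + cos²φ)/(sin φ cos φ)) · sin φ cos φ = sin²φ + cos²φ = 1 = RHS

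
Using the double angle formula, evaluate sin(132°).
sin(132°) = 2 sin 66° cos 66° = 0.7431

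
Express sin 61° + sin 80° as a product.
sin 61° + sin 80° = 2 sin(70.5°) cos(-9.5°)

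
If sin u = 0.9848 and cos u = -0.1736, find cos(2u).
cos(2u) = cos²u - sin²u = -0.9397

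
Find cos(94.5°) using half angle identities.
cos(94.5°) = -√((1 + cos 189°)/2) = -0.07846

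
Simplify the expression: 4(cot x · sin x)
4(cot x · sin x) = 4(cos x) (using Quotient identity)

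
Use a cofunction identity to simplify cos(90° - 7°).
cos(90° - 7°) = sin(7°)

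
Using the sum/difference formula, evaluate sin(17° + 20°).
sin(17° + 20°) = sin 17° cos 20° + cos 17° sin 20° = 0.6018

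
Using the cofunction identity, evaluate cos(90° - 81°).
cos(90° - 81°) = sin(81°) = 0.9877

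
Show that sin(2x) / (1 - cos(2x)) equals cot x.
LHS = 2 sin x cos x / (2sin²x) = cos x/sin x = cot x = RHS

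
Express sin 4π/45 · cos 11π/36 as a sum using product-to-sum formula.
sin 4π/45 cos 11π/36 = (1/2)[sin(4π/45+11π/36) + sin(4π/45-11π/36)]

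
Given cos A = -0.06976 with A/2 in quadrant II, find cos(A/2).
cos(A/2) = ±√((1 + cos A)/2); negative since A/2 ∈ QII, so cos(A/2) = -0.682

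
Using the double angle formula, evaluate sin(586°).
sin(586°) = 2 sin 293° cos 293° = -0.7193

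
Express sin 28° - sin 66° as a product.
sin 28° - sin 66° = 2 cos(47°) sin(-19°)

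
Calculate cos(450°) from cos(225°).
cos(450°) = cos²225° - sin²225° = 0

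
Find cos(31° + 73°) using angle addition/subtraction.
cos(31° + 73°) = cos 31° cos 73° - sin 31° sin 73° = -0.2419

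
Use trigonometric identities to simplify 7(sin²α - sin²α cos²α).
7(sin²α - sin²α cos²α) = 7(sin⁴α) (using Factoring)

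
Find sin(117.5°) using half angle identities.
sin(117.5°) = √((1 - cos 235°)/2) = 0.887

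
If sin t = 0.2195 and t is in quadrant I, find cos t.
cos t = 0.9756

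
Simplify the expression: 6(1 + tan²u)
6(1 + tan²u) = 6(sec²u) (using Pythagorean identity)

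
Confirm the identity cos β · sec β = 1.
LHS = cos β · (1/cos β) = 1 = RHS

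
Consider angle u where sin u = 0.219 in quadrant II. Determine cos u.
cos u = ±√(1 - sin²u) = -0.9757 (negative in QII)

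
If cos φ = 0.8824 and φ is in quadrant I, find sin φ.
sin φ = 0.4705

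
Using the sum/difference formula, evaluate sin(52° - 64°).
sin(52° - 64°) = sin 52° cos 64° - cos 52° sin 64° = -0.2079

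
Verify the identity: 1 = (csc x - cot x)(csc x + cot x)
RHS = csc²x - cot²x = (1 + cot²x) - cot²x = 1 = LHS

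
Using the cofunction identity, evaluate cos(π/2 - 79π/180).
cos(π/2 - 79π/180) = sin(79π/180) = 0.9816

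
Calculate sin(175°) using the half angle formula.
sin(175°) = √((1 - cos 350°)/2) = 0.08716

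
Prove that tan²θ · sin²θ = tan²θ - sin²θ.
RHS = sin²θ/cos²θ - sin²θ = sin²θ(1/cos²θ - 1) = sin²θ · (1 - cos²θ)/cos²θ = sin²θ · sin²θ/cos²θ = sin²θ · tan²θ = LHS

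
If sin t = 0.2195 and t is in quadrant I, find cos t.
cos t = 0.9756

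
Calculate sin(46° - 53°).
sin(46° - 53°) = sin 46° cos 53° - cos 46° sin 53° = -0.1219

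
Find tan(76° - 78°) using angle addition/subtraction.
tan(76° - 78°) = (tan 76° - tan 78°)/(1 + tan 76° tan 78°) = -0.03492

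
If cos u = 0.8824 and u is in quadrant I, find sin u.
sin u = 0.4705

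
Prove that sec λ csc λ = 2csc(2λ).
RHS = 2/sin(2λ) = 2/(2 sin λ cos λ) = 1/(sin λ cos λ) = (1/cos λ)(1/sin λ) = sec λ csc λ = LHS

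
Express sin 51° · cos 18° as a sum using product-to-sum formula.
sin 51° cos 18° = (1/2)[sin(51°+18°) + sin(51°-18°)]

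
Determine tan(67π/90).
tan(67π/90) = -1.036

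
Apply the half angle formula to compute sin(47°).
sin(47°) = √((1 - cos 94°)/2) = 0.7314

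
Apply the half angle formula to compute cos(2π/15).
cos(2π/15) = √((1 + cos 4π/15)/2) = 0.9135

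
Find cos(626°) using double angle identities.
cos(626°) = cos²313° - sin²313° = -0.06976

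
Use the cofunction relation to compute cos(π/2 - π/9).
cos(π/2 - π/9) = sin(π/9) = 0.342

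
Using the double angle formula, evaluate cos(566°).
cos(566°) = 2cos²283° - 1 = -0.8988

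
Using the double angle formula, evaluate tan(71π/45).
tan(71π/45) = 2 tan 71π/90 / (1 - tan²71π/90) = -4.011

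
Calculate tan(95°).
tan(95°) = -11.43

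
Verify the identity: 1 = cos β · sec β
RHS = cos β · (1/cos β) = 1 = LHS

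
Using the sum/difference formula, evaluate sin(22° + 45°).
sin(22° + 45°) = sin 22° cos 45° + cos 22° sin 45° = 0.9205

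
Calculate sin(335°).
sin(335°) = -0.4226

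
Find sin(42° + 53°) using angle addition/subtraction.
sin(42° + 53°) = sin 42° cos 53° + cos 42° sin 53° = 0.9962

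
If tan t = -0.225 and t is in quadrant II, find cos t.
cos t = -0.9756 (using tan²t + 1 = sec²t)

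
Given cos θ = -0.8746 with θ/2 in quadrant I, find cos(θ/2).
cos(θ/2) = ±√((1 + cos θ)/2); positive since θ/2 ∈ QI, so cos(θ/2) = 0.2504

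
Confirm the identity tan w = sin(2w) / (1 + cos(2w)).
RHS = 2 sin w cos w / (2cos²w) = sin w/cos w = tan w = LHS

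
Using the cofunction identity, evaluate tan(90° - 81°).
tan(90° - 81°) = cot(81°) = 0.1584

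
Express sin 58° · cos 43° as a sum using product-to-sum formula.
sin 58° cos 43° = (1/2)[sin(58°+43°) + sin(58°-43°)]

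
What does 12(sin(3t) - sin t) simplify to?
12(sin(3t) - sin t) = 12(2 cos(2t) sin t) (using Sum-to-product)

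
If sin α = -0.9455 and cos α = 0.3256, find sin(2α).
sin(2α) = 2 sin α cos α = -0.6157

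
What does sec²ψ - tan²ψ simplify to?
sec²ψ - tan²ψ = 1 (using Pythagorean identity)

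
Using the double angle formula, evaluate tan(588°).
tan(588°) = 2 tan 294° / (1 - tan²294°) = 1.111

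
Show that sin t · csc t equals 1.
LHS = sin t · (1/sin t) = 1 = RHS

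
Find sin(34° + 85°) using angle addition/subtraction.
sin(34° + 85°) = sin 34° cos 85° + cos 34° sin 85° = 0.8746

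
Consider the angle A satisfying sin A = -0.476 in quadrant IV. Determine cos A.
cos A = √(1 - sin²A) = 0.8794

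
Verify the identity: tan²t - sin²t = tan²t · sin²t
LHS = sin²t/cos²t - sin²t = sin²t(1/cos²t - 1) = sin²t · (1 - cos²t)/cos²t = sin²t · sin²t/cos²t = sin²t · tan²t = RHS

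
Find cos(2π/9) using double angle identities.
cos(2π/9) = cos²π/9 - sin²π/9 = 0.766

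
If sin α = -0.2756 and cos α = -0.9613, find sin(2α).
sin(2α) = 2 sin α cos α = 0.5299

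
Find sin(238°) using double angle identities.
sin(238°) = 2 sin 119° cos 119° = -0.848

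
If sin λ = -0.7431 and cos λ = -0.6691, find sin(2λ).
sin(2λ) = 2 sin λ cos λ = 0.9944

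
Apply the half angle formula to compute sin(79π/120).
sin(79π/120) = √((1 - cos 79π/60)/2) = 0.8788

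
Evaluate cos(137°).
cos(137°) = -0.7314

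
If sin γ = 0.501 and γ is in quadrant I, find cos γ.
cos γ = 0.8654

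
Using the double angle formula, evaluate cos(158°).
cos(158°) = cos²79° - sin²79° = -0.9272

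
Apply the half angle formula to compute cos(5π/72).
cos(5π/72) = √((1 + cos 5π/36)/2) = 0.9763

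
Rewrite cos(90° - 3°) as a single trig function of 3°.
cos(90° - 3°) = sin(3°)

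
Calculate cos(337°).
cos(337°) = 0.9205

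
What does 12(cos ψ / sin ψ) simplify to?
12(cos ψ / sin ψ) = 12(cot ψ) (using Quotient identity)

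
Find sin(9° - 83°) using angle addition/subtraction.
sin(9° - 83°) = sin 9° cos 83° - cos 9° sin 83° = -0.9613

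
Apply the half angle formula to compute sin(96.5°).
sin(96.5°) = √((1 - cos 193°)/2) = 0.9936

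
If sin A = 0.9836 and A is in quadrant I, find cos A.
cos A = 0.1804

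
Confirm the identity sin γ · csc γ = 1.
LHS = sin γ · (1/sin γ) = 1 = RHS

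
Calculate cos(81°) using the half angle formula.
cos(81°) = √((1 + cos 162°)/2) = 0.1564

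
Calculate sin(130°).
sin(130°) = 0.766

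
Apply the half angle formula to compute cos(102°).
cos(102°) = -√((1 + cos 204°)/2) = -0.2079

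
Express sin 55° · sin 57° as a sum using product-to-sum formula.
sin 55° sin 57° = (1/2)[cos(55°-57°) - cos(55°+57°)]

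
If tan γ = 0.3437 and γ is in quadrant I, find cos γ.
cos γ = 0.9457 (using tan²γ + 1 = sec²γ)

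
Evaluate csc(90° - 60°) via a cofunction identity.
csc(90° - 60°) = sec(60°) = 2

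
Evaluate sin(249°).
sin(249°) = -0.9336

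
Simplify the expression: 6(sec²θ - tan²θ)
6(sec²θ - tan²θ) = 6 (using Pythagorean identity)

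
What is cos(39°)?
cos(39°) = 0.7771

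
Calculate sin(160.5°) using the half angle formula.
sin(160.5°) = √((1 - cos 321°)/2) = 0.3338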